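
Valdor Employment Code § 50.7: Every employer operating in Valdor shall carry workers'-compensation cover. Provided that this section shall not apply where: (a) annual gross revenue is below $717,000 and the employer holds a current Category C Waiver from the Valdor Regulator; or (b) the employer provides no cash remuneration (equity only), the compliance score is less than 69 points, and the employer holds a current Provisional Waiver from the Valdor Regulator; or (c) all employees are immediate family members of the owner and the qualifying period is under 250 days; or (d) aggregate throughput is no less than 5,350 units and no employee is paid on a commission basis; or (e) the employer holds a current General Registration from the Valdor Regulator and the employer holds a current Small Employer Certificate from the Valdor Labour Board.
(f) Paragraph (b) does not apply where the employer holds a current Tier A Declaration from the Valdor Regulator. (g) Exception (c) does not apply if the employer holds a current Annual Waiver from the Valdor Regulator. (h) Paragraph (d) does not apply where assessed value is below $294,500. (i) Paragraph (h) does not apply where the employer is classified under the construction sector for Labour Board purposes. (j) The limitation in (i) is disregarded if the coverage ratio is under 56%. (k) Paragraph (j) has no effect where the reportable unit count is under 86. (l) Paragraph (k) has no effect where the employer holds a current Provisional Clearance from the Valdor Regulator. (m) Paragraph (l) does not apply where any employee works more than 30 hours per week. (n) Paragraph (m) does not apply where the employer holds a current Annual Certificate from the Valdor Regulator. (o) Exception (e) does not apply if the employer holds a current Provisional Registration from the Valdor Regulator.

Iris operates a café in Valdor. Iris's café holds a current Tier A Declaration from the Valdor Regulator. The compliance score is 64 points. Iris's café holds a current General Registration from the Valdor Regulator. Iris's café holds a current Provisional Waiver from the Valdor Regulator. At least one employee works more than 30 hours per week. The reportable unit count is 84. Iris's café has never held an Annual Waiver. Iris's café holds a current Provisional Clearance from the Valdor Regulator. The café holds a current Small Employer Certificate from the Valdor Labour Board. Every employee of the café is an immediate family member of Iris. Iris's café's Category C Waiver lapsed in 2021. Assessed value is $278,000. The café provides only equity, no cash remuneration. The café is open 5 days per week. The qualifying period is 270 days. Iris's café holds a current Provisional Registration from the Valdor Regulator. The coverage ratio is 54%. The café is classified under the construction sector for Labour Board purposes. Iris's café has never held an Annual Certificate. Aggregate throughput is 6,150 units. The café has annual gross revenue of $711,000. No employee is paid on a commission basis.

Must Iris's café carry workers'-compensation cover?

Exception (a) fails — no current Category C Waiver is held.
All of (b)'s requirements are met (remuneration is equity-only; the compliance score is 64 points, less than the 69 points limit; a current Provisional Waiver is held). But: (f) is engaged — a current Tier A Declaration is held. So (b) is unavailable.
Exception (c) does not apply: the qualifying period is 270 days, not under 250 days.
Exception (d): aggregate throughput is 6,150 units, meeting the 5,350 units threshold; no employee is paid on commission — every condition holds. Applying paragraphs (h)–(n): (h) would limit (d) — assessed value is $278,000, below the $294,500 limit — but (i) sets (h) aside: (i) operates — the café is classified under the construction sector. (j) applies (the coverage ratio is 54%, under the 56% limit), but is overridden by (k): (k) is triggered — the reportable unit count is 84, under the 86 limit. (l) would limit (k) — a current Provisional Clearance is held — but (m) sets (l) aside: (m) is triggered — at least one employee exceeds 30 hours/week. (n), which would lift (m), is not triggered — there is no Annual Certificate in force. (d) remains available.
Exception (e): a current General Registration is held; a current Small Employer Certificate is held — every condition holds. But: (o) operates against (e): a current Provisional Registration is held. So (e) is unavailable.

No — exception (d) applies; Iris's café is not required to carry workers'-compensation cover.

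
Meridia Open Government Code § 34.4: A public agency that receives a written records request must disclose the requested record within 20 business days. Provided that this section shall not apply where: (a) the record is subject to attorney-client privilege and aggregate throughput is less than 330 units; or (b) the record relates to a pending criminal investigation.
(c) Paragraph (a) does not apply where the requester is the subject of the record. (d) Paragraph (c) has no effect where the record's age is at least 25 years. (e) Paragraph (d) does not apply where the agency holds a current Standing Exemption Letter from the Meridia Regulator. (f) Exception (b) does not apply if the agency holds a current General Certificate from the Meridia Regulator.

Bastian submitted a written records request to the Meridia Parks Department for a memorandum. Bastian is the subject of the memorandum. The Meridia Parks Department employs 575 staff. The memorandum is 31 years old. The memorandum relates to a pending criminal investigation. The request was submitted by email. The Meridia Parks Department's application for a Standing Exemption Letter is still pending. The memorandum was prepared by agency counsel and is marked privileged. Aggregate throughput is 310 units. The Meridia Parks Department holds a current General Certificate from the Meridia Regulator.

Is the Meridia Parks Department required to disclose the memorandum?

Exception (a) is satisfied on its face — the memorandum is privileged; aggregate throughput is 310 units, less than the 330 units limit. Under paragraphs (c)–(e): (c) operates (Bastian is the subject of the memorandum), but is displaced by (d): (d) operates against (c): the record's age is 31 years, meeting the 25 years threshold. (e) is inapplicable (no current Standing Exemption Letter is held), so (d) stands. (a) remains available.
Exception (b): the memorandum relates to a pending investigation — every condition holds. However, paragraph (f) must be considered: (f) operates against (b): a current General Certificate is held. (b) is therefore removed.

No — exception (a) applies; the Meridia Parks Department is not required to disclose the memorandum.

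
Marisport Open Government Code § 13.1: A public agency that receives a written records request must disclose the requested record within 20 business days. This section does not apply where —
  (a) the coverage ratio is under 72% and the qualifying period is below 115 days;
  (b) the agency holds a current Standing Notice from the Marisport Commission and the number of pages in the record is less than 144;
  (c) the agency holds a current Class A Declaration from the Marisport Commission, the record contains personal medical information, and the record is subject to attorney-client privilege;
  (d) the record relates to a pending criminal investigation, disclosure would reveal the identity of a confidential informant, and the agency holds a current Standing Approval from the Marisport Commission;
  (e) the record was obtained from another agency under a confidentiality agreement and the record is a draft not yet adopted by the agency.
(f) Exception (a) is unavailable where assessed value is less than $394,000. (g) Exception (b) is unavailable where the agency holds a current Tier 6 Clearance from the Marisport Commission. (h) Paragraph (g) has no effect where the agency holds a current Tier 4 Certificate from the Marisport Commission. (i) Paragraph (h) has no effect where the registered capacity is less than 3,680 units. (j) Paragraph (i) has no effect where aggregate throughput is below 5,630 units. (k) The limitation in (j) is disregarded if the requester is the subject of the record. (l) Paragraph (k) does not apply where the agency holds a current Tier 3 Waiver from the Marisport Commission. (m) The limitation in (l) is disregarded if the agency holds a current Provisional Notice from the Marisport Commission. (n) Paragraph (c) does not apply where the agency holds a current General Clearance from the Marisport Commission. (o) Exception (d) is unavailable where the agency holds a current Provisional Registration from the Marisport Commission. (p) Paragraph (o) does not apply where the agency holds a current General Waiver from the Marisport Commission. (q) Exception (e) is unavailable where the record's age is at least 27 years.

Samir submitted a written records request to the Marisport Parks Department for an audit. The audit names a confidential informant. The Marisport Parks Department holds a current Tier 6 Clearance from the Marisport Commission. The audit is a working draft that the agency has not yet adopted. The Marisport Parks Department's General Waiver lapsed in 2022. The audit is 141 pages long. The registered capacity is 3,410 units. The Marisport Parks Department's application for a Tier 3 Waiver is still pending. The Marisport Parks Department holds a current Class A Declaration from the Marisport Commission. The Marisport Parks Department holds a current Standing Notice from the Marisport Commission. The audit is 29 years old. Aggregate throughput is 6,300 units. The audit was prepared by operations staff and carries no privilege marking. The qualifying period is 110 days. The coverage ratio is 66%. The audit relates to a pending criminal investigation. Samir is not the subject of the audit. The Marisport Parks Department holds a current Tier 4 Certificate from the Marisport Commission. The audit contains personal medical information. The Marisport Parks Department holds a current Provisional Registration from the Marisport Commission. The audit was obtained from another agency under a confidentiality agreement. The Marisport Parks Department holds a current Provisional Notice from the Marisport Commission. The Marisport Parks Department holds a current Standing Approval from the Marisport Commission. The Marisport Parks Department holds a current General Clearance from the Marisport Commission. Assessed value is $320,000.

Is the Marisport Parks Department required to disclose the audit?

Exception (a) is satisfied on its face — the coverage ratio is 66%, under the 72% limit; the qualifying period is 110 days, below the 115 days limit. But: (f) is triggered — assessed value is $320,000, less than the $394,000 limit. (a) is therefore removed.
Exception (b) is satisfied on its face — a current Standing Notice is held; the number of pages in the record is 141, less than the 144 limit. But applying paragraphs (g)–(m): (g) operates against (b): a current Tier 6 Clearance is held. (h) is triggered (a current Tier 4 Certificate is held), but is displaced by (i): (i) operates against (h): the registered capacity is 3,410 units, less than the 3,680 units limit. (j), which would lift (i), is not triggered — aggregate throughput is 6,300 units, not below 5,630 units. (b) is therefore removed.
Exception (c) requires that the record is subject to attorney-client privilege; but the audit carries no privilege marking, so (c) is unavailable.
Exception (d): the audit relates to a pending investigation; the audit names a confidential informant; a current Standing Approval is held — every condition holds. But: (o) applies — a current Provisional Registration is held. (p) is not triggered (the General Waiver is not current), so (o) stands. (d) is therefore removed.
Exception (e): the audit was obtained under a confidentiality agreement; the audit is an unadopted draft — every condition holds. But: (q) is triggered — the record's age is 29 years, meeting the 27 years threshold. Exception (e) does not apply.
Every exception is unavailable, so the rule governs.

Yes — the Marisport Parks Department must disclose the audit.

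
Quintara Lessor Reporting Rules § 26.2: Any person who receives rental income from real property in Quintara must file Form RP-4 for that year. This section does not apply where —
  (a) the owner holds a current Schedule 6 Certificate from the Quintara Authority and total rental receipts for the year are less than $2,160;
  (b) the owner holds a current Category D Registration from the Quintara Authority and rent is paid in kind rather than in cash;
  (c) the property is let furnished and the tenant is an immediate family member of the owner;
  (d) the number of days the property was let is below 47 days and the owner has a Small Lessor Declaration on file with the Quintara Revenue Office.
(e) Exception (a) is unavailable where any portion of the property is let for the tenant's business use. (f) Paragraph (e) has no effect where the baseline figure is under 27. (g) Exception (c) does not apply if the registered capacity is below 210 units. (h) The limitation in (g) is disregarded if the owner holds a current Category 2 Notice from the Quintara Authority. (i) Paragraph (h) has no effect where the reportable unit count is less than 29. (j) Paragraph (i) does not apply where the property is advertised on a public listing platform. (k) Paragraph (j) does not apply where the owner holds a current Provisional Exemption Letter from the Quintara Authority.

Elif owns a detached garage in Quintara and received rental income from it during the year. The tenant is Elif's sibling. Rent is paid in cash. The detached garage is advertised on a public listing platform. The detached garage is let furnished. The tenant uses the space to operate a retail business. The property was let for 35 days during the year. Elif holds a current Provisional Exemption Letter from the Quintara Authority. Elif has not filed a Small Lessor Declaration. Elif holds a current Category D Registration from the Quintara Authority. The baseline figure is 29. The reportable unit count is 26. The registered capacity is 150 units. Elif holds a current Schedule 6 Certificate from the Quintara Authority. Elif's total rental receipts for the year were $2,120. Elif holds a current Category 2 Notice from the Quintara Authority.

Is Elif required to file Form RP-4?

Yes — Elif must file Form RP-4.

Exception (a) is satisfied on its face — a current Schedule 6 Certificate is held; total rental receipts for the year are $2,120, less than the $2,160 limit. However, paragraphs (e)–(f) must be considered: (e) operates against (a): the space is let for business use. (f) is not engaged (the baseline figure is 29, not under 27), so (e) stands. (a) is therefore removed.
Exception (b) fails — rent is paid in cash.
All of (c)'s requirements are met (the property is let furnished; the tenant is an immediate family member). But applying paragraphs (g)–(k): (g) is engaged — the registered capacity is 150 units, below the 210 units limit. (h) is triggered (a current Category 2 Notice is held), but yields to (i): (i) operates against (h): the reportable unit count is 26, less than the 29 limit. (j) would limit (i) — the property is publicly advertised — but (k) sets (j) aside: (k) operates against (j): a current Provisional Exemption Letter is held. Exception (c) does not apply.
Exception (d) does not apply: no Small Lessor Declaration is on file.
Every exception is unavailable, so the rule governs.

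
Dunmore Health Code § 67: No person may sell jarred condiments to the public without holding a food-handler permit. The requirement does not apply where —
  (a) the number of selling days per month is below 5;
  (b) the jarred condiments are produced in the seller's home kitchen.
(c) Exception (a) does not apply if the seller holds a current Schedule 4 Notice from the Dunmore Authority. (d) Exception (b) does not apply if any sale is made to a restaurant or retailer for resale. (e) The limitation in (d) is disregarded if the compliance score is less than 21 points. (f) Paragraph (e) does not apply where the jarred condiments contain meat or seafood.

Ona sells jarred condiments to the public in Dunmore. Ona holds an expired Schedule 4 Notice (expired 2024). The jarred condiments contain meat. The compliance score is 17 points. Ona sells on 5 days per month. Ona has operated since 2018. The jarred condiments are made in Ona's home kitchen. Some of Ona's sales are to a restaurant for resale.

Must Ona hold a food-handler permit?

Yes — Ona must hold a food-handler permit.

Exception (a) does not apply: the number of selling days per month is 5, not below 5.
All of (b)'s requirements are met (the jarred condiments are home-kitchen produced). However, paragraphs (d)–(f) must be considered: (d) applies — some sales are to a restaurant for resale. (e) would limit (d) — the compliance score is 17 points, less than the 21 points limit — but (f) sets (e) aside: (f) operates against (e): the jarred condiments contain meat. Exception (b) does not apply.
No exception is made out. Ona falls within the general rule.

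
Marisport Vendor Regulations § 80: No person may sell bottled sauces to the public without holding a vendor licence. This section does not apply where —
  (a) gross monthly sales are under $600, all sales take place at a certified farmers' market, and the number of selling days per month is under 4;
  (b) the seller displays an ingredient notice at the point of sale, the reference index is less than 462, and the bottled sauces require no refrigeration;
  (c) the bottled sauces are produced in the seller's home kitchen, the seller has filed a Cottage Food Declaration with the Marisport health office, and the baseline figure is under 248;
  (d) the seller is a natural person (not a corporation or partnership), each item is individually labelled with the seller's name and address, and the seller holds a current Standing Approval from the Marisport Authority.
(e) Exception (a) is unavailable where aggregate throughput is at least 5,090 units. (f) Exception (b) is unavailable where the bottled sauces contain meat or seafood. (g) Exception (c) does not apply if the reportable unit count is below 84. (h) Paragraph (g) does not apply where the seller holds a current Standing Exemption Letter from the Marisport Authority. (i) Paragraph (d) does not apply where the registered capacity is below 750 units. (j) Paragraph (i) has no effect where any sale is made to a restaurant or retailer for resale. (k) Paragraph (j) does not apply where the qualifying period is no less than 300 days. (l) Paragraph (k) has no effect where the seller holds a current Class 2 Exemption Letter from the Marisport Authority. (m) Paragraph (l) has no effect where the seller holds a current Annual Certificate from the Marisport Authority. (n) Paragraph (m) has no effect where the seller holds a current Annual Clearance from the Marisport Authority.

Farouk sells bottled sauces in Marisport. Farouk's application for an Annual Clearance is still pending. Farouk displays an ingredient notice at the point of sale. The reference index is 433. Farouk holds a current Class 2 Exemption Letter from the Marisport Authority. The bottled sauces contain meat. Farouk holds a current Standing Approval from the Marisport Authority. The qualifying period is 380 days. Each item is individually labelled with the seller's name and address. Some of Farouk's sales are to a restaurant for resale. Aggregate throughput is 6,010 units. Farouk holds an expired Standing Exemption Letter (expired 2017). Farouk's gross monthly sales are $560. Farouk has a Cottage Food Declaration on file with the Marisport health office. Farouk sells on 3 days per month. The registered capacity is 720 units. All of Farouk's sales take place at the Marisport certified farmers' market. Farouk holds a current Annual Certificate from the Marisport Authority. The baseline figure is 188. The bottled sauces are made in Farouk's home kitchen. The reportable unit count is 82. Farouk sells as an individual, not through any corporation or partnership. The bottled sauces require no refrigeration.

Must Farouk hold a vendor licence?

All of (a)'s requirements are met (gross monthly sales are $560, under the $600 limit; all sales are at a certified farmers' market; the number of selling days per month is 3, under the 4 limit). But: (e) operates against (a): aggregate throughput is 6,010 units, meeting the 5,090 units threshold. Exception (a) does not apply.
Exception (b)'s conditions are all satisfied: an ingredient notice is displayed; the reference index is 433, less than the 462 limit; the bottled sauces are shelf-stable. But applying paragraph (f): (f) operates against (b): the bottled sauces contain meat. Exception (b) does not apply.
All of (c)'s requirements are met (the bottled sauces are home-kitchen produced; a Cottage Food Declaration is on file; the baseline figure is 188, under the 248 limit). But applying paragraphs (g)–(h): (g) operates against (c): the reportable unit count is 82, below the 84 limit. (h) is not engaged (there is no Standing Exemption Letter in force), so (g) stands. So (c) is unavailable.
Exception (d) is satisfied on its face — the seller is a natural person; items are individually labelled; a current Standing Approval is held. But: (i) is engaged — the registered capacity is 720 units, below the 750 units limit. (j) is triggered (some sales are to a restaurant for resale), but is overridden by (k): (k) operates — the qualifying period is 380 days, meeting the 300 days threshold. (l) would limit (k) — a current Class 2 Exemption Letter is held — but (m) sets (l) aside: (m) operates against (l): a current Annual Certificate is held. (n) does not operate here (no current Annual Clearance is held), so (m) stands. So (d) is unavailable.
None of the exceptions is available; § 80 applies in full.

Yes — Farouk must hold a vendor licence.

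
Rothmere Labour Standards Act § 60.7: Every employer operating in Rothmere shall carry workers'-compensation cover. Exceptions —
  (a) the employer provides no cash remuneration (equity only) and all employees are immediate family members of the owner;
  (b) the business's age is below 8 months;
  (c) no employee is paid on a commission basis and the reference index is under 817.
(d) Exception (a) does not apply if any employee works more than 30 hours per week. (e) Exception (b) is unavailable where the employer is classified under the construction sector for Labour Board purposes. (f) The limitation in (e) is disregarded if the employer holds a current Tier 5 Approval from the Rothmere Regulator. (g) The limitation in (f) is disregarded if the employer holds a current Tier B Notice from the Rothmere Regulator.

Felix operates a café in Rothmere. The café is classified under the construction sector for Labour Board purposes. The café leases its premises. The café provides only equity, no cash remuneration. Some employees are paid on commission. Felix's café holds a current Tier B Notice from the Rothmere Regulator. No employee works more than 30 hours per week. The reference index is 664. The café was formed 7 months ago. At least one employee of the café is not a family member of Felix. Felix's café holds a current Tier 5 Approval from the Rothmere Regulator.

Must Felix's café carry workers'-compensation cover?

Yes — Felix's café must carry workers'-compensation cover.

Exception (a) fails — at least one employee is not a family member.
All of (b)'s requirements are met (the business's age is 7 months, below the 8 months limit). Turning to paragraphs (e)–(g): (e) operates against (b): the café is classified under the construction sector. (f) would limit (e) — a current Tier 5 Approval is held — but (g) sets (f) aside: (g) operates against (f): a current Tier B Notice is held. So (b) is unavailable.
Exception (c) fails — some employees are paid on commission.
None of the exceptions is available; § 60.7 applies in full.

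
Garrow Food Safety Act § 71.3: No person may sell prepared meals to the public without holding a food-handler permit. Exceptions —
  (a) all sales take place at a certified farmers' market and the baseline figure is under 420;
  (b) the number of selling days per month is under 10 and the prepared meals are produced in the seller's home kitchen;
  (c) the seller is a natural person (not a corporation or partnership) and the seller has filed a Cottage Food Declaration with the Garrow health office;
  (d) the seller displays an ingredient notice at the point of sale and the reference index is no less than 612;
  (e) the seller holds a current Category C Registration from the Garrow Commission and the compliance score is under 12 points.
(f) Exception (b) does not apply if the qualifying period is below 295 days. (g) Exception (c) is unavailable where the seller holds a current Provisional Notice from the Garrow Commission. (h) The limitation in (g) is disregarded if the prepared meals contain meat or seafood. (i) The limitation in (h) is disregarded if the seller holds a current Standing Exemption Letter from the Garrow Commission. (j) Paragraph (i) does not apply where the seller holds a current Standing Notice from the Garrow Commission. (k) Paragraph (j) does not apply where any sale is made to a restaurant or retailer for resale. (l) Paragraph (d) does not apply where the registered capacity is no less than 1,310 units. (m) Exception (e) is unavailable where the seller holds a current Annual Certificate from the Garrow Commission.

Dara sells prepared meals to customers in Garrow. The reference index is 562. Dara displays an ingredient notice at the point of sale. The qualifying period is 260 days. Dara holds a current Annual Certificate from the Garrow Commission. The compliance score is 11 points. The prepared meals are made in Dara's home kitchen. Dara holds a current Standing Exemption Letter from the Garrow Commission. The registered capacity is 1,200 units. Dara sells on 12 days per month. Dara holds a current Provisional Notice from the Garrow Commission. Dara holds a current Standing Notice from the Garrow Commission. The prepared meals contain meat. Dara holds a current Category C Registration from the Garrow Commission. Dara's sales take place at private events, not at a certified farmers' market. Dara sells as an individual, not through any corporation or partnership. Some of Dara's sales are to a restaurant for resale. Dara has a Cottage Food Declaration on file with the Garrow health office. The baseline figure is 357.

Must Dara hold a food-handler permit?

Exception (a) requires that all sales take place at a certified farmers' market; but sales are at private events, not a certified farmers' market, so (a) is unavailable.
Exception (b) fails — the number of selling days per month is 12, not under 10.
Exception (c): the seller is a natural person; a Cottage Food Declaration is on file — every condition holds. But applying paragraphs (g)–(k): (g) operates — a current Provisional Notice is held. (h) would limit (g) — the prepared meals contain meat — but (i) sets (h) aside: (i) is triggered — a current Standing Exemption Letter is held. (j) would limit (i) — a current Standing Notice is held — but (k) sets (j) aside: (k) is triggered — some sales are to a restaurant for resale. So (c) is unavailable.
Exception (d) fails — the reference index is 562, short of 612.
All of (e)'s requirements are met (a current Category C Registration is held; the compliance score is 11 points, under the 12 points limit). However, paragraph (m) must be considered: (m) operates — a current Annual Certificate is held. (e) is therefore removed.
No exception applies. The general rule governs.

Yes — Dara must hold a food-handler permit.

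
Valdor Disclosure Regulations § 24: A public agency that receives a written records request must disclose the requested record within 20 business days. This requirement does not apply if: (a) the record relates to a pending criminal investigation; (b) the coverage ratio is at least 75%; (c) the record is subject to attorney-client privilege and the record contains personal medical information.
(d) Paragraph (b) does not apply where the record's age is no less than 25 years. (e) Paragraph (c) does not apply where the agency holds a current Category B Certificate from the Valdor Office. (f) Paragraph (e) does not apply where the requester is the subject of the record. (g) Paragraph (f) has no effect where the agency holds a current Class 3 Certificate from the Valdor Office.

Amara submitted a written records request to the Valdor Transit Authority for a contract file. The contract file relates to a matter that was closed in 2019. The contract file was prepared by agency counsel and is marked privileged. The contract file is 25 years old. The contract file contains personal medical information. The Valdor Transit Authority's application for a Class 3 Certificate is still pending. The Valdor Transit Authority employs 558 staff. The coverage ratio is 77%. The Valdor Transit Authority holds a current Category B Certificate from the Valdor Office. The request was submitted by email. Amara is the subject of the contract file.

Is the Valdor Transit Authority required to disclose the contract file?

Exception (a) requires that the record relates to a pending criminal investigation; but the contract file relates to a closed matter, so (a) is unavailable.
All of (b)'s requirements are met (the coverage ratio is 77%, meeting the 75% threshold). Turning to paragraph (d): (d) operates — the record's age is 25 years, meeting the 25 years threshold. (b) is therefore removed.
Exception (c): the contract file is privileged; the contract file contains personal medical information — every condition holds. Considering the limiting provisions: (e) applies (a current Category B Certificate is held), but is displaced by (f): (f) applies — Amara is the subject of the contract file. (g) does not operate here (no current Class 3 Certificate is held), so (f) stands. Exception (c) stands.

No — exception (c) applies; the Valdor Transit Authority is not required to disclose the contract file.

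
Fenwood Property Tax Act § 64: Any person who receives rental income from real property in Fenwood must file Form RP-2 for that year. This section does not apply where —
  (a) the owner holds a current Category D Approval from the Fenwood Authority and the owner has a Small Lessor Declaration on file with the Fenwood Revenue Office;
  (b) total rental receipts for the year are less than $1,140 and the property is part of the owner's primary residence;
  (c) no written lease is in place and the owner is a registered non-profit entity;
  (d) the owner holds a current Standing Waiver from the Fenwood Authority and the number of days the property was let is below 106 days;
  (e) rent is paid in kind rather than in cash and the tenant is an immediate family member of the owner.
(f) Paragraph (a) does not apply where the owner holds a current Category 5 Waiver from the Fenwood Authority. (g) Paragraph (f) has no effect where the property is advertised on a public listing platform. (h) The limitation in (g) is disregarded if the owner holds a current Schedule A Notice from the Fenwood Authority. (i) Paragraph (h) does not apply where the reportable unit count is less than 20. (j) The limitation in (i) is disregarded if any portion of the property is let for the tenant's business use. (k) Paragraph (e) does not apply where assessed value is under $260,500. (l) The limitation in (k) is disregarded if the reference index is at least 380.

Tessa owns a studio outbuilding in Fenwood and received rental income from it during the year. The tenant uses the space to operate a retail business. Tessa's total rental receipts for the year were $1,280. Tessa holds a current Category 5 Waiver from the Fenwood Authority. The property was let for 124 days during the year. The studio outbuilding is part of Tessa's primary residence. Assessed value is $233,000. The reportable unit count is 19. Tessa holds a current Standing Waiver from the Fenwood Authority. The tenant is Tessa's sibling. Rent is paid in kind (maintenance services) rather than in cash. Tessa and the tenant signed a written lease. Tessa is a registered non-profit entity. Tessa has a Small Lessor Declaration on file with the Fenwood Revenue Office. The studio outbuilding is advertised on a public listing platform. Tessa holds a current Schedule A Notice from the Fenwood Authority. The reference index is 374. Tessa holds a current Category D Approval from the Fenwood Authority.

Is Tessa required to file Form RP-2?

Yes — Tessa must file Form RP-2.

All of (a)'s requirements are met (a current Category D Approval is held; a Small Lessor Declaration is on file). But applying paragraphs (f)–(j): (f) operates against (a): a current Category 5 Waiver is held. (g) would limit (f) — the property is publicly advertised — but (h) sets (g) aside: (h) applies — a current Schedule A Notice is held. (i) is engaged (the reportable unit count is 19, less than the 20 limit), but is displaced by (j): (j) is triggered — the space is let for business use. So (a) is unavailable.
Exception (b) requires that total rental receipts for the year are less than $1,140; but total rental receipts for the year are $1,280, not less than $1,140, so (b) is unavailable.
Exception (c) fails — a written lease is in place.
Exception (d) requires that the number of days the property was let is below 106 days; but the number of days the property was let is 124 days, not below 106 days, so (d) is unavailable.
Exception (e)'s conditions are all satisfied: rent is paid in kind; the tenant is an immediate family member. But: (k) applies — assessed value is $233,000, under the $260,500 limit. (l), which would lift (k), is not engaged — the reference index is 374, short of 380. (e) is therefore removed.
No exception is made out. Tessa falls within the general rule.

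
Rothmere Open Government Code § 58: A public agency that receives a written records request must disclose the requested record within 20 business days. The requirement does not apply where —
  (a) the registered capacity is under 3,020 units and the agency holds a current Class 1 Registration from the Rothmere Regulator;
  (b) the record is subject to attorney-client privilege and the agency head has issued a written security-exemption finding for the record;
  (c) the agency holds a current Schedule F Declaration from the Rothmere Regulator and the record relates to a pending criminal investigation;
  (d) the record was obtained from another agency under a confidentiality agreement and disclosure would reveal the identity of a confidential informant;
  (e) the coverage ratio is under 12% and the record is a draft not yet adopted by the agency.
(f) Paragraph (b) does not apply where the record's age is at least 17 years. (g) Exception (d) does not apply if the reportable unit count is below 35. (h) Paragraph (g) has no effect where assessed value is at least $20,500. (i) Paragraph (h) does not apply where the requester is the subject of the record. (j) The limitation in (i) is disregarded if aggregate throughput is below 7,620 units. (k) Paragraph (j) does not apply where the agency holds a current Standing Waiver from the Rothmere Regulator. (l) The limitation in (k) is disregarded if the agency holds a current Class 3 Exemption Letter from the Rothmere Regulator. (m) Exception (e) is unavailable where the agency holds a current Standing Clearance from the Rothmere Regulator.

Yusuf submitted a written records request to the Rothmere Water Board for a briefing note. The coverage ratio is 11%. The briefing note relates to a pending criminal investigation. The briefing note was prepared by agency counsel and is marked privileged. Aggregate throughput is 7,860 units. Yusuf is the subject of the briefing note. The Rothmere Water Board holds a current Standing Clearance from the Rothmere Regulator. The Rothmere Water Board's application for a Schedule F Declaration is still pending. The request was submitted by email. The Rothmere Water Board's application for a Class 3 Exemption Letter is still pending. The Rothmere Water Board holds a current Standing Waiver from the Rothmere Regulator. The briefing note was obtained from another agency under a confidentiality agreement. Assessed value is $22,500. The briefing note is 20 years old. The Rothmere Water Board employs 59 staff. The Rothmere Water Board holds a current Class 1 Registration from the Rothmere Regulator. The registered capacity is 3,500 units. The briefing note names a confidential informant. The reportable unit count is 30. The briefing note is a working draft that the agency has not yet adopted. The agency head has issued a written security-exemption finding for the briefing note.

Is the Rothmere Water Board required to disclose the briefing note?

Exception (a) does not apply: the registered capacity is 3,500 units, not under 3,020 units.
Exception (b): the briefing note is privileged; a written security-exemption finding has been issued — every condition holds. Turning to paragraph (f): (f) is triggered — the record's age is 20 years, meeting the 17 years threshold. (b) is therefore removed.
Exception (c) does not apply: no current Schedule F Declaration is held.
All of (d)'s requirements are met (the briefing note was obtained under a confidentiality agreement; the briefing note names a confidential informant). Turning to paragraphs (g)–(l): (g) operates against (d): the reportable unit count is 30, below the 35 limit. (h) applies (assessed value is $22,500, meeting the $20,500 threshold), but is itself disapplied by (i): (i) operates against (h): Yusuf is the subject of the briefing note. (j) is not triggered (aggregate throughput is 7,860 units, not below 7,620 units), so (i) stands. (d) is therefore removed.
Exception (e): the coverage ratio is 11%, under the 12% limit; the briefing note is an unadopted draft — every condition holds. But: (m) is triggered — a current Standing Clearance is held. (e) is therefore removed.
No exception applies. The general rule governs.

Yes — the Rothmere Water Board must disclose the briefing note.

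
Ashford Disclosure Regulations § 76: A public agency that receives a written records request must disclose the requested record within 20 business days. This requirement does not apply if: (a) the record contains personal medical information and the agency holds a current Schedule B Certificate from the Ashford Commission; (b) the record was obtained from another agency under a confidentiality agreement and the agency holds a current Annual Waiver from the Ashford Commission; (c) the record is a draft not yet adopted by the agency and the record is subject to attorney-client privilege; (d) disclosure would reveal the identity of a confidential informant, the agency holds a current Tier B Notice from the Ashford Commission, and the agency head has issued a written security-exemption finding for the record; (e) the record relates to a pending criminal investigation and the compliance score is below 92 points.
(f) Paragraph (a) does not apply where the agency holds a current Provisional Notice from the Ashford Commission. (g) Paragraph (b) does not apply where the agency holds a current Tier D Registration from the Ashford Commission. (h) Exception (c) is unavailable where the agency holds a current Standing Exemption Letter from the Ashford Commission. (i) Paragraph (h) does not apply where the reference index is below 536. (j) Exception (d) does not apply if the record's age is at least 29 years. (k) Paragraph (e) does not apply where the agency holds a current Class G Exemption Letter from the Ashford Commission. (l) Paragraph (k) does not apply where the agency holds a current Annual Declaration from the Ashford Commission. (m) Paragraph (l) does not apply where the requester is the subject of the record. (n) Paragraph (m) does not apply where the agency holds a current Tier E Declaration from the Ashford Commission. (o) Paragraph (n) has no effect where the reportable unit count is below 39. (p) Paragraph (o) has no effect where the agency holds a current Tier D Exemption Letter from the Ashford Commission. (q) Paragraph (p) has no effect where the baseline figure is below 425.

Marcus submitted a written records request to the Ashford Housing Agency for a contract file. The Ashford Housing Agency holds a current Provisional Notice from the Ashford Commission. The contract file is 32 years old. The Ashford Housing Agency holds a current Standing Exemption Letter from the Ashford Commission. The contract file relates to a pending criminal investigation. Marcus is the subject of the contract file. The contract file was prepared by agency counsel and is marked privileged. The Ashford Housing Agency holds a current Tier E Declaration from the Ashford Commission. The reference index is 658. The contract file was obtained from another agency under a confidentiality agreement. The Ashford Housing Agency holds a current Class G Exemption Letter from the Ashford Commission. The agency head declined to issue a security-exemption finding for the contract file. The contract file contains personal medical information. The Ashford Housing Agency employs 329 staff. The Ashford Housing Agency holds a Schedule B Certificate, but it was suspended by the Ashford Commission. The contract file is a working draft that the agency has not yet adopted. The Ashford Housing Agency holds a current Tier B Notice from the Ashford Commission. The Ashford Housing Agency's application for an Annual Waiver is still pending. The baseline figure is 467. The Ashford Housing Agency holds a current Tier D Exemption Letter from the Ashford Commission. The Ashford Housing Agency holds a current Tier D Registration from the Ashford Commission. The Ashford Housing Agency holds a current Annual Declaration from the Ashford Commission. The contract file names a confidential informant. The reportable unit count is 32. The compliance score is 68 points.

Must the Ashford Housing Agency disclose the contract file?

Exception (a) requires that the agency holds a current Schedule B Certificate from the Ashford Commission; but no current Schedule B Certificate is held, so (a) is unavailable.
Exception (b) does not apply: there is no Annual Waiver in force.
All of (c)'s requirements are met (the contract file is an unadopted draft; the contract file is privileged). Turning to paragraphs (h)–(i): (h) operates against (c): a current Standing Exemption Letter is held. (i), which would lift (h), is inapplicable — the reference index is 658, not below 536. So (c) is unavailable.
Exception (d) fails — the agency head declined to issue a security-exemption finding.
Exception (e): the contract file relates to a pending investigation; the compliance score is 68 points, below the 92 points limit — every condition holds. Applying paragraphs (k)–(q): (k) would limit (e) — a current Class G Exemption Letter is held — but (l) sets (k) aside: (l) operates against (k): a current Annual Declaration is held. (m) would limit (l) — Marcus is the subject of the contract file — but (n) sets (m) aside: (n) operates against (m): a current Tier E Declaration is held. (o) is triggered (the reportable unit count is 32, below the 39 limit), but yields to (p): (p) operates — a current Tier D Exemption Letter is held. (q), which would lift (p), is inapplicable — the baseline figure is 467, not below 425. Exception (e) stands.

No — exception (e) applies; the Ashford Housing Agency is not required to disclose the contract file.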